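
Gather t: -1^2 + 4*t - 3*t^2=-3*t^2 + 4*t - 1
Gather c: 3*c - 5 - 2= 3*c - 7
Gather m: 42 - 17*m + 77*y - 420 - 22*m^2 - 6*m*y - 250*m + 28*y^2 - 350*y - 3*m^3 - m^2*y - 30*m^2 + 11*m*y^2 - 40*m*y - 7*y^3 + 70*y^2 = -3*m^3 + m^2*(-y - 52) + m*(11*y^2 - 46*y - 267) - 7*y^3 + 98*y^2 - 273*y - 378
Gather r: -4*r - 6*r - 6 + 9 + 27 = 30 - 10*r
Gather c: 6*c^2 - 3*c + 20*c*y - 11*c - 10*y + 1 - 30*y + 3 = 6*c^2 + c*(20*y - 14) - 40*y + 4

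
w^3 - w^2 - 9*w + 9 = (w - 3)*(w - 1)*(w + 3)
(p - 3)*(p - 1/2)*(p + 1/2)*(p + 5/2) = p^4 - p^3/2 - 31*p^2/4 + p/8 + 15/8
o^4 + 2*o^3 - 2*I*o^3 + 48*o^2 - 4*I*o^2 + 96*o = o*(o + 2)*(o - 8*I)*(o + 6*I)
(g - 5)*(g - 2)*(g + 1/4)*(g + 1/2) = g^4 - 25*g^3/4 + 39*g^2/8 + 53*g/8 + 5/4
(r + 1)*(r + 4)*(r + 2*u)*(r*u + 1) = r^4*u + 2*r^3*u^2 + 5*r^3*u + r^3 + 10*r^2*u^2 + 6*r^2*u + 5*r^2 + 8*r*u^2 + 10*r*u + 4*r + 8*u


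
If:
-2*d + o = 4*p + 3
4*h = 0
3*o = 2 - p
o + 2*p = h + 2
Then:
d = -29/10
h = 0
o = 2/5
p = 4/5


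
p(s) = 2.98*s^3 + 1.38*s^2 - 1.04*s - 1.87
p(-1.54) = -7.88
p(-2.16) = -23.22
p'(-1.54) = 15.91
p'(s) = 8.94*s^2 + 2.76*s - 1.04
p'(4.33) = 178.53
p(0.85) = 0.07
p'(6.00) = 337.36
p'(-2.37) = 42.63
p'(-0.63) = 0.77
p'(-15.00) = 1969.06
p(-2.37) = -31.32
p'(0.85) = 7.77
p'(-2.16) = 34.71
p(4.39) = 272.28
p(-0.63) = -1.41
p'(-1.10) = 6.74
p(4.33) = 261.42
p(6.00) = 685.25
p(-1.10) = -3.02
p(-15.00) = -9733.27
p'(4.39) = 183.37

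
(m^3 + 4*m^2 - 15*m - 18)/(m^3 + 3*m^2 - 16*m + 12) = (m^2 - 2*m - 3)/(m^2 - 3*m + 2)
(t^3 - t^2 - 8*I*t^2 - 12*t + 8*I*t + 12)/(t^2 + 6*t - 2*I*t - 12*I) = (t^2 - t*(1 + 6*I) + 6*I)/(t + 6)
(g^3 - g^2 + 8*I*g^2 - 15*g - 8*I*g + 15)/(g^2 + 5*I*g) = g - 1 + 3*I - 3*I/g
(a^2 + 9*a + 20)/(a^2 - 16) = (a + 5)/(a - 4)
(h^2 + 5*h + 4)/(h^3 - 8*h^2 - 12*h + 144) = (h + 1)/(h^2 - 12*h + 36)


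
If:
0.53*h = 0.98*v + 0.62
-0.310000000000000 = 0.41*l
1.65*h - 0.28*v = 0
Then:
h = -0.12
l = -0.76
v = -0.70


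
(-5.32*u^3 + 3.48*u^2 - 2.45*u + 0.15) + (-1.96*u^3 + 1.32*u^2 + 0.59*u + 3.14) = -7.28*u^3 + 4.8*u^2 - 1.86*u + 3.29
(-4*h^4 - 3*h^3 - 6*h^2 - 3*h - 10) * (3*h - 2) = -12*h^5 - h^4 - 12*h^3 + 3*h^2 - 24*h + 20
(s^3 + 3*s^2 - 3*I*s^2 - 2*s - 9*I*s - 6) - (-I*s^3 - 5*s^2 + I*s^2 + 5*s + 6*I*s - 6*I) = s^3 + I*s^3 + 8*s^2 - 4*I*s^2 - 7*s - 15*I*s - 6 + 6*I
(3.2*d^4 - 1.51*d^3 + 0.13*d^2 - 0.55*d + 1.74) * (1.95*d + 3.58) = 6.24*d^5 + 8.5115*d^4 - 5.1523*d^3 - 0.6071*d^2 + 1.424*d + 6.2292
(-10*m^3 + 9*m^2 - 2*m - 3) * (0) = 0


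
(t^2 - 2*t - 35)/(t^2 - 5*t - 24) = (-t^2 + 2*t + 35)/(-t^2 + 5*t + 24)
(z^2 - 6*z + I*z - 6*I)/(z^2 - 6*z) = (z + I)/z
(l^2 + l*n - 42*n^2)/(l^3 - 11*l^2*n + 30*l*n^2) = (l + 7*n)/(l*(l - 5*n))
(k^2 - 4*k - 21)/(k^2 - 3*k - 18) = (k - 7)/(k - 6)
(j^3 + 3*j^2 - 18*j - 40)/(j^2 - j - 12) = (j^2 + 7*j + 10)/(j + 3)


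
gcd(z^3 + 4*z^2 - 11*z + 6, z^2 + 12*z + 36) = z + 6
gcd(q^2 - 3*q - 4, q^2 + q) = q + 1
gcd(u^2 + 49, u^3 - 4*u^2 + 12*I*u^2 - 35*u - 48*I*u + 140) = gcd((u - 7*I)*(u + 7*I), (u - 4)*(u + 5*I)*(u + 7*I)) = u + 7*I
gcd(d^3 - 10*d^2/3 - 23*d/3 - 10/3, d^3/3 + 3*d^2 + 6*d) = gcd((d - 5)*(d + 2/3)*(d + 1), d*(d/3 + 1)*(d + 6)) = 1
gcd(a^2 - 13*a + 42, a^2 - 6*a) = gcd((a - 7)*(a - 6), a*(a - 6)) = a - 6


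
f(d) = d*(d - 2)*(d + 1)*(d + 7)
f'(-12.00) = -4118.00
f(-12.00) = 9240.00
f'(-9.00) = -1310.00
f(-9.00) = 1584.00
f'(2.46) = 110.20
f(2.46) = 37.04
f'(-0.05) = -13.06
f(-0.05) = 0.68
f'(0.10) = -15.62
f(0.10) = -1.48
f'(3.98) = 451.67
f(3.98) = 430.90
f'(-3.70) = 96.41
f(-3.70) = -187.91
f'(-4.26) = 80.10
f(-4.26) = -238.21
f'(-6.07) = -136.13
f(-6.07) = -230.97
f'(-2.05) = 64.08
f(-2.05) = -43.15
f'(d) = d*(d - 2)*(d + 1) + d*(d - 2)*(d + 7) + d*(d + 1)*(d + 7) + (d - 2)*(d + 1)*(d + 7)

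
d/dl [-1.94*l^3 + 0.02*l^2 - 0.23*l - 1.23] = -5.82*l^2 + 0.04*l - 0.23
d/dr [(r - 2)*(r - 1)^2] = (r - 1)*(3*r - 5)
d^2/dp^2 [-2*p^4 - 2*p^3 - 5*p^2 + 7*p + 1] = -24*p^2 - 12*p - 10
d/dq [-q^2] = -2*q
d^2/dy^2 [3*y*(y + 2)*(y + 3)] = 18*y + 30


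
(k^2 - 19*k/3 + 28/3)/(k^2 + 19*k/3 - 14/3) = (3*k^2 - 19*k + 28)/(3*k^2 + 19*k - 14)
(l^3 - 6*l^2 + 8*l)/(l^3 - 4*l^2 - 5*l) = (-l^2 + 6*l - 8)/(-l^2 + 4*l + 5)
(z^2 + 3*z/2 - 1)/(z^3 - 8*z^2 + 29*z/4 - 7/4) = 2*(z + 2)/(2*z^2 - 15*z + 7)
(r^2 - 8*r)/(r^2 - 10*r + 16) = r/(r - 2)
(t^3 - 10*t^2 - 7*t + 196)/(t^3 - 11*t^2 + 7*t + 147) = (t + 4)/(t + 3)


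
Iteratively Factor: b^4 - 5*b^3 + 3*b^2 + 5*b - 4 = (b - 4)*(b^3 - b^2 - b + 1) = (b - 4)*(b - 1)*(b^2 - 1) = (b - 4)*(b - 1)*(b + 1)*(b - 1)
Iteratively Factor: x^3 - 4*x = (x + 2)*(x^2 - 2*x) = x*(x + 2)*(x - 2)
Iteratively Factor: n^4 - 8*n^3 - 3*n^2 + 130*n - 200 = (n - 2)*(n^3 - 6*n^2 - 15*n + 100) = (n - 5)*(n - 2)*(n^2 - n - 20) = (n - 5)^2*(n - 2)*(n + 4)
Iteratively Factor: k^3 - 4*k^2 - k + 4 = (k - 1)*(k^2 - 3*k - 4) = (k - 1)*(k + 1)*(k - 4)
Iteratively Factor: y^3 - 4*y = (y - 2)*(y^2 + 2*y) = (y - 2)*(y + 2)*(y)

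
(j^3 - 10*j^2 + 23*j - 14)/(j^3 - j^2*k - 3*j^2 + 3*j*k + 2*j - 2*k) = (j - 7)/(j - k)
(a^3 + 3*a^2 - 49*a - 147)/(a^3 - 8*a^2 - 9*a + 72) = (a^2 - 49)/(a^2 - 11*a + 24)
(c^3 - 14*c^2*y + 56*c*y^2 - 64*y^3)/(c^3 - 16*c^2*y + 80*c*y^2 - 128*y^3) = (-c + 2*y)/(-c + 4*y)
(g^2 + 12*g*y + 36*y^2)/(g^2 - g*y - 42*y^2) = (-g - 6*y)/(-g + 7*y)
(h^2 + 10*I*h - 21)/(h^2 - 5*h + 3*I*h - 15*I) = (h + 7*I)/(h - 5)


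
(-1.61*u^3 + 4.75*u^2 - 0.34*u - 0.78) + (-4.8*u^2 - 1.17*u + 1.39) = -1.61*u^3 - 0.0499999999999998*u^2 - 1.51*u + 0.61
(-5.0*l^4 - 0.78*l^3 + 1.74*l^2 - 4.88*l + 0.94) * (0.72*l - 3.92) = -3.6*l^5 + 19.0384*l^4 + 4.3104*l^3 - 10.3344*l^2 + 19.8064*l - 3.6848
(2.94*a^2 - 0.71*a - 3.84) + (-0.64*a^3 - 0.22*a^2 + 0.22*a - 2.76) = -0.64*a^3 + 2.72*a^2 - 0.49*a - 6.6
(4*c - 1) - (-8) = 4*c + 7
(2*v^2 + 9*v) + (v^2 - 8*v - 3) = 3*v^2 + v - 3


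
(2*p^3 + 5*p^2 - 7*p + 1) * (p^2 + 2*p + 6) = 2*p^5 + 9*p^4 + 15*p^3 + 17*p^2 - 40*p + 6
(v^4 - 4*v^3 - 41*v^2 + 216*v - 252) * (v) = v^5 - 4*v^4 - 41*v^3 + 216*v^2 - 252*v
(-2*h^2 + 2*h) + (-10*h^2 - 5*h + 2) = -12*h^2 - 3*h + 2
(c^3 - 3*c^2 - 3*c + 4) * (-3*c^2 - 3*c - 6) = -3*c^5 + 6*c^4 + 12*c^3 + 15*c^2 + 6*c - 24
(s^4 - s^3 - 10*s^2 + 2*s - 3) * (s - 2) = s^5 - 3*s^4 - 8*s^3 + 22*s^2 - 7*s + 6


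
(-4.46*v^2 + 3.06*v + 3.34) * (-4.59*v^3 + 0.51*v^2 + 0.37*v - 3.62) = 20.4714*v^5 - 16.32*v^4 - 15.4202*v^3 + 18.9808*v^2 - 9.8414*v - 12.0908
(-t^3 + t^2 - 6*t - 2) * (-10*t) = 10*t^4 - 10*t^3 + 60*t^2 + 20*t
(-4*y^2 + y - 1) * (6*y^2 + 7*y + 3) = -24*y^4 - 22*y^3 - 11*y^2 - 4*y - 3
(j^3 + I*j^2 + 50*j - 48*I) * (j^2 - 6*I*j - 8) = j^5 - 5*I*j^4 + 48*j^3 - 356*I*j^2 - 688*j + 384*I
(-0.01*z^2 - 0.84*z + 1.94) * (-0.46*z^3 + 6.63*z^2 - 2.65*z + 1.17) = 0.0046*z^5 + 0.3201*z^4 - 6.4351*z^3 + 15.0765*z^2 - 6.1238*z + 2.2698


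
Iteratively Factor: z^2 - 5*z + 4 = (z - 4)*(z - 1)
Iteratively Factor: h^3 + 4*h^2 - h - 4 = (h + 1)*(h^2 + 3*h - 4) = (h - 1)*(h + 1)*(h + 4)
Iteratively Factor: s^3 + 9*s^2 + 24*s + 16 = (s + 4)*(s^2 + 5*s + 4) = (s + 4)^2*(s + 1)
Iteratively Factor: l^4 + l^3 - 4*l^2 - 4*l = (l + 2)*(l^3 - l^2 - 2*l) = (l - 2)*(l + 2)*(l^2 + l) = (l - 2)*(l + 1)*(l + 2)*(l)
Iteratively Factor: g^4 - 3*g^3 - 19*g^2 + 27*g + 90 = (g + 3)*(g^3 - 6*g^2 - g + 30) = (g - 3)*(g + 3)*(g^2 - 3*g - 10) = (g - 3)*(g + 2)*(g + 3)*(g - 5)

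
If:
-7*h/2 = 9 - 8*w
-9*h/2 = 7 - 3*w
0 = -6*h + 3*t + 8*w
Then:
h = -58/51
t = -604/153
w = 32/51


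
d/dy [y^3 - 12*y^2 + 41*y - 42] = 3*y^2 - 24*y + 41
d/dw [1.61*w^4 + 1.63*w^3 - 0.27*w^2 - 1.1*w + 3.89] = 6.44*w^3 + 4.89*w^2 - 0.54*w - 1.1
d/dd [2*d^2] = 4*d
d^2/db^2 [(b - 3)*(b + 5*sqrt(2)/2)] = 2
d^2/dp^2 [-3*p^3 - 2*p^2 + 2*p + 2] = -18*p - 4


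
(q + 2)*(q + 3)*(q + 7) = q^3 + 12*q^2 + 41*q + 42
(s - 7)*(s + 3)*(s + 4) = s^3 - 37*s - 84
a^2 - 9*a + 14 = (a - 7)*(a - 2)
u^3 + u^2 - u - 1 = (u - 1)*(u + 1)^2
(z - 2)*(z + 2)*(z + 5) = z^3 + 5*z^2 - 4*z - 20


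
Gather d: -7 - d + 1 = -d - 6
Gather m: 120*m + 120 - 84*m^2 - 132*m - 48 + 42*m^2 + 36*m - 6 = -42*m^2 + 24*m + 66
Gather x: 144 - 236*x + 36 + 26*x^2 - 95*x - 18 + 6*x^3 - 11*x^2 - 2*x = 6*x^3 + 15*x^2 - 333*x + 162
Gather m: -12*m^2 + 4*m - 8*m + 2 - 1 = -12*m^2 - 4*m + 1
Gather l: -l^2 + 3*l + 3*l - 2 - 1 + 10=-l^2 + 6*l + 7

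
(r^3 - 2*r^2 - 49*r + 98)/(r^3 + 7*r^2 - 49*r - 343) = (r - 2)/(r + 7)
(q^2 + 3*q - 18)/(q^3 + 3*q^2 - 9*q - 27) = (q + 6)/(q^2 + 6*q + 9)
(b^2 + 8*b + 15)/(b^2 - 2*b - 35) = (b + 3)/(b - 7)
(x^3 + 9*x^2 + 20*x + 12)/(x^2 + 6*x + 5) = (x^2 + 8*x + 12)/(x + 5)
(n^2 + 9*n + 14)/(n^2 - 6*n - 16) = (n + 7)/(n - 8)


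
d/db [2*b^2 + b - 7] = 4*b + 1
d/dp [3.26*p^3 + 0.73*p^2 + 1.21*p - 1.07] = 9.78*p^2 + 1.46*p + 1.21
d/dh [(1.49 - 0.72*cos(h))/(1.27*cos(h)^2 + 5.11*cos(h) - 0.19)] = (-0.9144*cos(h)^2 + 3.7846*cos(h) + 7.4771)*sin(h)/(1.6129*cos(h)^4 + 12.9794*cos(h)^3 + 25.6295*cos(h)^2 - 1.9418*cos(h) + 0.0361)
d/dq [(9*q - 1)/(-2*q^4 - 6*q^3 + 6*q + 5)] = (-18*q^4 - 54*q^3 + 54*q + 2*(9*q - 1)*(4*q^3 + 9*q^2 - 3) + 45)/(2*q^4 + 6*q^3 - 6*q - 5)^2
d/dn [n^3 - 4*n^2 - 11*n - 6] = 3*n^2 - 8*n - 11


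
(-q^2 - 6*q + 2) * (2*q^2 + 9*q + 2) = -2*q^4 - 21*q^3 - 52*q^2 + 6*q + 4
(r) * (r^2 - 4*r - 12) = r^3 - 4*r^2 - 12*r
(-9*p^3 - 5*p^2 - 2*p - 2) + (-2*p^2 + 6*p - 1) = -9*p^3 - 7*p^2 + 4*p - 3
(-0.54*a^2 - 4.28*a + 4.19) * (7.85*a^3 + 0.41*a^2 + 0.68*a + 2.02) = -4.239*a^5 - 33.8194*a^4 + 30.7695*a^3 - 2.2833*a^2 - 5.7964*a + 8.4638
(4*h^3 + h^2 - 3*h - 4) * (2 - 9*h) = -36*h^4 - h^3 + 29*h^2 + 30*h - 8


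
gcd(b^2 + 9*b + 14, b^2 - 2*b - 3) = 1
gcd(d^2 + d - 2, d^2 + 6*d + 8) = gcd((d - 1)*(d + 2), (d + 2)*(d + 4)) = d + 2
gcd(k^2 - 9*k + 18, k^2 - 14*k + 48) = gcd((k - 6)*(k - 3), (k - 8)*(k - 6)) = k - 6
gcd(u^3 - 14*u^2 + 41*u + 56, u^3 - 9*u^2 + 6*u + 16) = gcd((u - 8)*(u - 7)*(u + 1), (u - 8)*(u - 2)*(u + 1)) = u^2 - 7*u - 8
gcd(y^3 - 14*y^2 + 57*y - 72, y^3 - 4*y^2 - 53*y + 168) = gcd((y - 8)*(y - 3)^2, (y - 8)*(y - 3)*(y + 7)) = y^2 - 11*y + 24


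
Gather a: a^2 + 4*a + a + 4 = a^2 + 5*a + 4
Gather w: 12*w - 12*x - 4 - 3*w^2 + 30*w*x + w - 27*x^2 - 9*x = -3*w^2 + w*(30*x + 13) - 27*x^2 - 21*x - 4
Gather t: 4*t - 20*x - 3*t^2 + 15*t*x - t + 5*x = -3*t^2 + t*(15*x + 3) - 15*x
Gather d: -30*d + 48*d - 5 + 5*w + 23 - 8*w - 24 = 18*d - 3*w - 6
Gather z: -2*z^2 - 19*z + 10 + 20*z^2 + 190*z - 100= 18*z^2 + 171*z - 90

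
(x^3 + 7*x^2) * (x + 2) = x^4 + 9*x^3 + 14*x^2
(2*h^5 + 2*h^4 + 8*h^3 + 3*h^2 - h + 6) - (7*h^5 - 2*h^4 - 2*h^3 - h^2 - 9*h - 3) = -5*h^5 + 4*h^4 + 10*h^3 + 4*h^2 + 8*h + 9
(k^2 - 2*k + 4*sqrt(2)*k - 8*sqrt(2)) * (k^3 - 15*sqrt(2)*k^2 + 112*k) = k^5 - 11*sqrt(2)*k^4 - 2*k^4 - 8*k^3 + 22*sqrt(2)*k^3 + 16*k^2 + 448*sqrt(2)*k^2 - 896*sqrt(2)*k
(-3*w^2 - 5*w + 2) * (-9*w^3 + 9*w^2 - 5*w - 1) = 27*w^5 + 18*w^4 - 48*w^3 + 46*w^2 - 5*w - 2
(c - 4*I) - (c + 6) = -6 - 4*I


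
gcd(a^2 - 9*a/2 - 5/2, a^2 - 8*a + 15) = a - 5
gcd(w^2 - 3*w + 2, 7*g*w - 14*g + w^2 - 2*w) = w - 2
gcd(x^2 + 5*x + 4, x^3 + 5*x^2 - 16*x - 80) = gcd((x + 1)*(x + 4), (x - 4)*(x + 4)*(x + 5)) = x + 4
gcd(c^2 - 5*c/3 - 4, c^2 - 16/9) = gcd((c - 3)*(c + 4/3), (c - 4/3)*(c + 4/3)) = c + 4/3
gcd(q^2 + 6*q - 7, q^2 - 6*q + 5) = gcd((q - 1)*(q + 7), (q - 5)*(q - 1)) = q - 1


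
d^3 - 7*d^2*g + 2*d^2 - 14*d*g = d*(d + 2)*(d - 7*g)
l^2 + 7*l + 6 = (l + 1)*(l + 6)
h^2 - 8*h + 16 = (h - 4)^2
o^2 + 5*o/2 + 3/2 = (o + 1)*(o + 3/2)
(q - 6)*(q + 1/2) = q^2 - 11*q/2 - 3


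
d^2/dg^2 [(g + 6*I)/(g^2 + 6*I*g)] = 2/g^3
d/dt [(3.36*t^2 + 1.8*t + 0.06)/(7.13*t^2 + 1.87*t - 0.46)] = (-6.5508*t^2 - 3.9468*t - 0.9402)/(50.8369*t^4 + 26.6662*t^3 - 3.0627*t^2 - 1.7204*t + 0.2116)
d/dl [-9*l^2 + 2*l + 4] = 2 - 18*l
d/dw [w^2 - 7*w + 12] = 2*w - 7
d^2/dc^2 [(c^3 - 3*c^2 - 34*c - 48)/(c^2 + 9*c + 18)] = 112/(c^3 + 18*c^2 + 108*c + 216)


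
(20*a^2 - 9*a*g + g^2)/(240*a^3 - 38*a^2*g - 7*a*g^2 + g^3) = (4*a - g)/(48*a^2 + 2*a*g - g^2)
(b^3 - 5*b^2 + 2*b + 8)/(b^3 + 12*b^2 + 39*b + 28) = (b^2 - 6*b + 8)/(b^2 + 11*b + 28)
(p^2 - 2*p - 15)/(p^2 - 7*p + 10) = (p + 3)/(p - 2)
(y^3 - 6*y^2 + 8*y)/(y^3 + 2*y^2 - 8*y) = (y - 4)/(y + 4)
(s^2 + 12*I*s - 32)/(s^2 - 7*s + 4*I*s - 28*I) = (s + 8*I)/(s - 7)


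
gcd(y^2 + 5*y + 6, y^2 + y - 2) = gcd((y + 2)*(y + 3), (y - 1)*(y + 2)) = y + 2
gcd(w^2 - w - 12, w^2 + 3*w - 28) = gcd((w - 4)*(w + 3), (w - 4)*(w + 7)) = w - 4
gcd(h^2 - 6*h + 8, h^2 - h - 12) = h - 4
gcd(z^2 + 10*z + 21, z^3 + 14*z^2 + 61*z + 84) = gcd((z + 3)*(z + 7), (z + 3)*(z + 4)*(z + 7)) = z^2 + 10*z + 21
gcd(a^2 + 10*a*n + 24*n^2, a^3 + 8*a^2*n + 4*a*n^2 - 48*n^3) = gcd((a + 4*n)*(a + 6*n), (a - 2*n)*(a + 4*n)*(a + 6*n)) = a^2 + 10*a*n + 24*n^2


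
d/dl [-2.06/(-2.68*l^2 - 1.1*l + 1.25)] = (-11.0416*l - 2.266)/(2.68*l^2 + 1.1*l - 1.25)^2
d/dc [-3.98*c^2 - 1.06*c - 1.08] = -7.96*c - 1.06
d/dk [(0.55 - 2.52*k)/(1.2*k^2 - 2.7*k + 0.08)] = (3.024*k^2 - 1.32*k + 1.2834)/(1.44*k^4 - 6.48*k^3 + 7.482*k^2 - 0.432*k + 0.0064)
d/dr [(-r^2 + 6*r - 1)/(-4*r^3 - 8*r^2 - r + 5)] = (-4*r^4 + 48*r^3 + 37*r^2 - 26*r + 29)/(16*r^6 + 64*r^5 + 72*r^4 - 24*r^3 - 79*r^2 - 10*r + 25)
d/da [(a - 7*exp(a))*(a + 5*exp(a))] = -2*a*exp(a) + 2*a - 70*exp(2*a) - 2*exp(a)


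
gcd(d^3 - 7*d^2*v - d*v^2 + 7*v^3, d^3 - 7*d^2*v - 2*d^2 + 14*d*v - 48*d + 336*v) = -d + 7*v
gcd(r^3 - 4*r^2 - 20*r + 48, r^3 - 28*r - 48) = r^2 - 2*r - 24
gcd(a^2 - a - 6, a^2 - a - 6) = a^2 - a - 6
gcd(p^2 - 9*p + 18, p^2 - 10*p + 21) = p - 3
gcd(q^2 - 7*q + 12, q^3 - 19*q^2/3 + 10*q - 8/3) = q - 4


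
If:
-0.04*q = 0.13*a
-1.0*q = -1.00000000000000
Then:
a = -0.31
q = 1.00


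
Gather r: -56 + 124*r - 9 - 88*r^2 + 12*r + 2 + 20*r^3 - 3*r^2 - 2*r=20*r^3 - 91*r^2 + 134*r - 63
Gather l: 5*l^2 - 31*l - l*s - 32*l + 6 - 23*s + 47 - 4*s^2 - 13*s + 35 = 5*l^2 + l*(-s - 63) - 4*s^2 - 36*s + 88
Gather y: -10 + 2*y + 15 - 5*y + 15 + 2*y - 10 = 10 - y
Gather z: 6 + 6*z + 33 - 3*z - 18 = 3*z + 21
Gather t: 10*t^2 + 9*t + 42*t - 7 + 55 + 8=10*t^2 + 51*t + 56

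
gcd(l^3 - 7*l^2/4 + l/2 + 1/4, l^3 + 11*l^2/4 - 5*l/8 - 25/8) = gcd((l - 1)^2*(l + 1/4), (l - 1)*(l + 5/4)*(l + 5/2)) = l - 1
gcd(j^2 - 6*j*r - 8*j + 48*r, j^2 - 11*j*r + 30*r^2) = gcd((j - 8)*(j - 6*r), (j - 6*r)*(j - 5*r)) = -j + 6*r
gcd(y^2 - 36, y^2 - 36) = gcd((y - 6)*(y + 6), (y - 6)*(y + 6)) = y^2 - 36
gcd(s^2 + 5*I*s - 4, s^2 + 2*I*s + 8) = s + 4*I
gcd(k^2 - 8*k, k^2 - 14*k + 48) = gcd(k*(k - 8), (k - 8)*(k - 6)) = k - 8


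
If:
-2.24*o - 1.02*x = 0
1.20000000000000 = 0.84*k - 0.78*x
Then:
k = 0.928571428571429*x + 1.42857142857143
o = -0.455357142857143*x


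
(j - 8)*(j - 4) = j^2 - 12*j + 32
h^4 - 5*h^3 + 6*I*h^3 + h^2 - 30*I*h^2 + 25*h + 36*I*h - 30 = (h - 3)*(h - 2)*(h + I)*(h + 5*I)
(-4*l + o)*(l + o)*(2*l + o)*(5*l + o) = -40*l^4 - 58*l^3*o - 15*l^2*o^2 + 4*l*o^3 + o^4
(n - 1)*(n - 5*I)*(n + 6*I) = n^3 - n^2 + I*n^2 + 30*n - I*n - 30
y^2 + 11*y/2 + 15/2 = (y + 5/2)*(y + 3)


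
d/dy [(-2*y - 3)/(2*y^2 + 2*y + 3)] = 4*y*(y + 3)/(4*y^4 + 8*y^3 + 16*y^2 + 12*y + 9)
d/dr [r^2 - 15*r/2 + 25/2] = 2*r - 15/2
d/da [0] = 0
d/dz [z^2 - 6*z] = 2*z - 6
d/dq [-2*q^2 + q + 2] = 1 - 4*q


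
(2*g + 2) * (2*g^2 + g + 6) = 4*g^3 + 6*g^2 + 14*g + 12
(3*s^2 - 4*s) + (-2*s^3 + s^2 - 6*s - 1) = -2*s^3 + 4*s^2 - 10*s - 1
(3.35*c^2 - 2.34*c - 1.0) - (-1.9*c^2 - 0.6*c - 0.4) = 5.25*c^2 - 1.74*c - 0.6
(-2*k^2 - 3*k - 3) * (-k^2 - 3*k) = 2*k^4 + 9*k^3 + 12*k^2 + 9*k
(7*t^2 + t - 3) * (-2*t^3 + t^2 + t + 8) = -14*t^5 + 5*t^4 + 14*t^3 + 54*t^2 + 5*t - 24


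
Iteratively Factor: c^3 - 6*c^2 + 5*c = (c - 1)*(c^2 - 5*c) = c*(c - 1)*(c - 5)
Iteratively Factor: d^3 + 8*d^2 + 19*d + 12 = (d + 4)*(d^2 + 4*d + 3) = (d + 3)*(d + 4)*(d + 1)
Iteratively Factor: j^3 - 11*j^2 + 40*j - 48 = (j - 3)*(j^2 - 8*j + 16) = (j - 4)*(j - 3)*(j - 4)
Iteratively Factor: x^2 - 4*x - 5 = (x + 1)*(x - 5)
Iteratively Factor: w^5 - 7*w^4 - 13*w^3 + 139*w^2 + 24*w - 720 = (w + 3)*(w^4 - 10*w^3 + 17*w^2 + 88*w - 240) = (w - 5)*(w + 3)*(w^3 - 5*w^2 - 8*w + 48) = (w - 5)*(w - 4)*(w + 3)*(w^2 - w - 12) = (w - 5)*(w - 4)*(w + 3)^2*(w - 4)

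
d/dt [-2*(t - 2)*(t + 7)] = -4*t - 10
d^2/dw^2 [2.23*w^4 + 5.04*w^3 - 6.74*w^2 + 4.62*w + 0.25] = 26.76*w^2 + 30.24*w - 13.48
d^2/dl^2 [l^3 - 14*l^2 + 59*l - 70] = 6*l - 28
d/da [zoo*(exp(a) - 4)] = zoo*exp(a)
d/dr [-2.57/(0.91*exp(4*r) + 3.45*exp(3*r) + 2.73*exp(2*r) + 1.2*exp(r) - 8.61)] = (9.3548*exp(3*r) + 26.5995*exp(2*r) + 14.0322*exp(r) + 3.084)*exp(r)/(0.91*exp(4*r) + 3.45*exp(3*r) + 2.73*exp(2*r) + 1.2*exp(r) - 8.61)^2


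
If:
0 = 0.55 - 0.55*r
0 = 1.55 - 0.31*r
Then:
No Solution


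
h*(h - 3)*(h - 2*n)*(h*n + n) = h^4*n - 2*h^3*n^2 - 2*h^3*n + 4*h^2*n^2 - 3*h^2*n + 6*h*n^2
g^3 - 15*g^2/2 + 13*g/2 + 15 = (g - 6)*(g - 5/2)*(g + 1)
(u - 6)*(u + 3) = u^2 - 3*u - 18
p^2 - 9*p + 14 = (p - 7)*(p - 2)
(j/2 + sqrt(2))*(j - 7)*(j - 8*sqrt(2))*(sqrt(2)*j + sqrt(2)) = sqrt(2)*j^4/2 - 6*j^3 - 3*sqrt(2)*j^3 - 39*sqrt(2)*j^2/2 + 36*j^2 + 42*j + 96*sqrt(2)*j + 112*sqrt(2)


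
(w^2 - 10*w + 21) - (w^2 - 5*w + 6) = 15 - 5*w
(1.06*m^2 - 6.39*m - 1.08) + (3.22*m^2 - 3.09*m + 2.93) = 4.28*m^2 - 9.48*m + 1.85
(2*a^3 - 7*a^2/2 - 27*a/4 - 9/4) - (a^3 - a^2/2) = a^3 - 3*a^2 - 27*a/4 - 9/4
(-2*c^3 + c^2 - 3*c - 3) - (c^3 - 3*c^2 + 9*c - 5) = -3*c^3 + 4*c^2 - 12*c + 2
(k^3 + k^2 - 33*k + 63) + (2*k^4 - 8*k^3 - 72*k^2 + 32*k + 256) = 2*k^4 - 7*k^3 - 71*k^2 - k + 319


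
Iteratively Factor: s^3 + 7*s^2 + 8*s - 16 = (s + 4)*(s^2 + 3*s - 4) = (s - 1)*(s + 4)*(s + 4)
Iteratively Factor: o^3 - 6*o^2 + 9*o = (o - 3)*(o^2 - 3*o) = (o - 3)^2*(o)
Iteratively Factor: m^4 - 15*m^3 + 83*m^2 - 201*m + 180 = (m - 4)*(m^3 - 11*m^2 + 39*m - 45) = (m - 4)*(m - 3)*(m^2 - 8*m + 15) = (m - 5)*(m - 4)*(m - 3)*(m - 3)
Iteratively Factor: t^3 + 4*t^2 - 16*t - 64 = (t - 4)*(t^2 + 8*t + 16) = (t - 4)*(t + 4)*(t + 4)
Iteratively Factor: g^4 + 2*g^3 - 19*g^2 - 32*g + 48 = (g - 1)*(g^3 + 3*g^2 - 16*g - 48) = (g - 4)*(g - 1)*(g^2 + 7*g + 12) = (g - 4)*(g - 1)*(g + 4)*(g + 3)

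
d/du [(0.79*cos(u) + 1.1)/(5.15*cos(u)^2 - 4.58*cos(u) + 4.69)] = (4.0685*cos(u)^2 + 11.33*cos(u) - 8.7431)*sin(u)/(26.5225*cos(u)^4 - 47.174*cos(u)^3 + 69.2834*cos(u)^2 - 42.9604*cos(u) + 21.9961)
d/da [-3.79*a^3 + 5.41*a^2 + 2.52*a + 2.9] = -11.37*a^2 + 10.82*a + 2.52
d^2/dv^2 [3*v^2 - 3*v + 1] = 6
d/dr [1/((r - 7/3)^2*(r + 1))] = -(81*r - 9)/((r + 1)^2*(3*r - 7)^3)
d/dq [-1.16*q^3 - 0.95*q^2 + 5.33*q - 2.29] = -3.48*q^2 - 1.9*q + 5.33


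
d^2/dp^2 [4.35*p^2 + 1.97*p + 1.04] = 8.70000000000000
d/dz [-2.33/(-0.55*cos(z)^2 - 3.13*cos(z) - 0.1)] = (2.563*cos(z) + 7.2929)*sin(z)/(0.55*cos(z)^2 + 3.13*cos(z) + 0.1)^2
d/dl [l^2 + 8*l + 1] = 2*l + 8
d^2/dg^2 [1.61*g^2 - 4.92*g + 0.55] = 3.22000000000000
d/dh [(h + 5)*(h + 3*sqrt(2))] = 2*h + 3*sqrt(2) + 5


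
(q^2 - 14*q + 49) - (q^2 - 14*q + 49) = 0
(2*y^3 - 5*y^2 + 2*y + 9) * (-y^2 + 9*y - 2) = -2*y^5 + 23*y^4 - 51*y^3 + 19*y^2 + 77*y - 18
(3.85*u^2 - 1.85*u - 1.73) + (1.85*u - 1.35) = 3.85*u^2 - 3.08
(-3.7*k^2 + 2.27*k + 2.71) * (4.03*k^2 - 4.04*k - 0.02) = -14.911*k^4 + 24.0961*k^3 + 1.8245*k^2 - 10.9938*k - 0.0542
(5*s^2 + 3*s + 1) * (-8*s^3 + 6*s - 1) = -40*s^5 - 24*s^4 + 22*s^3 + 13*s^2 + 3*s - 1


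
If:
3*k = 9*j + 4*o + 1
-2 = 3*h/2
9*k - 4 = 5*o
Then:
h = -4/3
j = 1/27 - 7*o/27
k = 5*o/9 + 4/9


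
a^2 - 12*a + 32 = (a - 8)*(a - 4)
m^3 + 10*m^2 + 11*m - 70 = (m - 2)*(m + 5)*(m + 7)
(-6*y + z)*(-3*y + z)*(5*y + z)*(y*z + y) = 90*y^4*z + 90*y^4 - 27*y^3*z^2 - 27*y^3*z - 4*y^2*z^3 - 4*y^2*z^2 + y*z^4 + y*z^3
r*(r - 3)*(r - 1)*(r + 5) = r^4 + r^3 - 17*r^2 + 15*r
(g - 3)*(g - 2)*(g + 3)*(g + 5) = g^4 + 3*g^3 - 19*g^2 - 27*g + 90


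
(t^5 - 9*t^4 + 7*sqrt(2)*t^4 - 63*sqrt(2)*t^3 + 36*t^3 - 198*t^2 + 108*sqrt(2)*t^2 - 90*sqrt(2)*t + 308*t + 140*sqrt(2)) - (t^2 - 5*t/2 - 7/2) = t^5 - 9*t^4 + 7*sqrt(2)*t^4 - 63*sqrt(2)*t^3 + 36*t^3 - 199*t^2 + 108*sqrt(2)*t^2 - 90*sqrt(2)*t + 621*t/2 + 7/2 + 140*sqrt(2)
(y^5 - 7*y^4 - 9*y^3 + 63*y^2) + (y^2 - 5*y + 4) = y^5 - 7*y^4 - 9*y^3 + 64*y^2 - 5*y + 4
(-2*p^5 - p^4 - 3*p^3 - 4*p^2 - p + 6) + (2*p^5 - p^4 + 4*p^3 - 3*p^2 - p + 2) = -2*p^4 + p^3 - 7*p^2 - 2*p + 8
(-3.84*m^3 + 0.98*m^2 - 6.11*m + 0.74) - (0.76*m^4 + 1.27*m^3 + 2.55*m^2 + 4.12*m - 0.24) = -0.76*m^4 - 5.11*m^3 - 1.57*m^2 - 10.23*m + 0.98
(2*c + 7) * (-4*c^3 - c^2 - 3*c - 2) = -8*c^4 - 30*c^3 - 13*c^2 - 25*c - 14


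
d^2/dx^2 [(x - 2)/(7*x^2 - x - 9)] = 2*(3*(5 - 7*x)*(-7*x^2 + x + 9) - (x - 2)*(14*x - 1)^2)/(-7*x^2 + x + 9)^3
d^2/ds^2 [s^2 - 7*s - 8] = 2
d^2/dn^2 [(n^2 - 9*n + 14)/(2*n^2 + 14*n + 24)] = 2*(-8*n^3 + 3*n^2 + 309*n + 709)/(n^6 + 21*n^5 + 183*n^4 + 847*n^3 + 2196*n^2 + 3024*n + 1728)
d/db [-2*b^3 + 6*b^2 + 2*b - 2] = -6*b^2 + 12*b + 2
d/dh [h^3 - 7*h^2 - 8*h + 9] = 3*h^2 - 14*h - 8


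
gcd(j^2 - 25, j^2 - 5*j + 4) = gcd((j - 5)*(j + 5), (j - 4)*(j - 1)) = 1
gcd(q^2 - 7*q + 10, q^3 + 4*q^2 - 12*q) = q - 2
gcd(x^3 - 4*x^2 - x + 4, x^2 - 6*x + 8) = x - 4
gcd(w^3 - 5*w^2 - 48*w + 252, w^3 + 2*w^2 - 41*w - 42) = w^2 + w - 42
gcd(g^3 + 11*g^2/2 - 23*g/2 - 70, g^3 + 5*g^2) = g + 5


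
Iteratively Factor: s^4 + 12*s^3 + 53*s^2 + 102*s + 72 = (s + 4)*(s^3 + 8*s^2 + 21*s + 18) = (s + 3)*(s + 4)*(s^2 + 5*s + 6) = (s + 3)^2*(s + 4)*(s + 2)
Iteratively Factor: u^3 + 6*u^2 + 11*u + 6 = (u + 3)*(u^2 + 3*u + 2) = (u + 2)*(u + 3)*(u + 1)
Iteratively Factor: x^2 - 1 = (x + 1)*(x - 1)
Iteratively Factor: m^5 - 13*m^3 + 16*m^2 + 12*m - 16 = (m + 1)*(m^4 - m^3 - 12*m^2 + 28*m - 16) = (m - 2)*(m + 1)*(m^3 + m^2 - 10*m + 8) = (m - 2)^2*(m + 1)*(m^2 + 3*m - 4) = (m - 2)^2*(m - 1)*(m + 1)*(m + 4)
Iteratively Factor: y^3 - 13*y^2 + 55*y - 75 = (y - 3)*(y^2 - 10*y + 25) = (y - 5)*(y - 3)*(y - 5)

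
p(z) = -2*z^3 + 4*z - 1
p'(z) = 4 - 6*z^2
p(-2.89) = 35.72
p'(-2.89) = -46.11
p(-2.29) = 13.86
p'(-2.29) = -27.46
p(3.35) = -62.79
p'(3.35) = -63.34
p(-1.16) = -2.52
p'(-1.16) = -4.07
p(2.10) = -11.12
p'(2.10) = -22.46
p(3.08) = -47.12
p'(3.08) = -52.92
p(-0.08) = -1.32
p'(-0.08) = 3.96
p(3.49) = -72.06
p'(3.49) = -69.08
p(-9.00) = 1421.00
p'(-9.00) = -482.00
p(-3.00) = 41.00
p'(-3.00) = -50.00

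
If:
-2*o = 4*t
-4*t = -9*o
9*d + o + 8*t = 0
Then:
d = 0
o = 0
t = 0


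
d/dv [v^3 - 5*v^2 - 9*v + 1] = 3*v^2 - 10*v - 9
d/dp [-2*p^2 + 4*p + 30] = 4 - 4*p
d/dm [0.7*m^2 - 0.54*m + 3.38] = 1.4*m - 0.54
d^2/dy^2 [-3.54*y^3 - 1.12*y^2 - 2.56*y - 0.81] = -21.24*y - 2.24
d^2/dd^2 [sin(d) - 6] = -sin(d)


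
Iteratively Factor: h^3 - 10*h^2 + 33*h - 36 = (h - 3)*(h^2 - 7*h + 12) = (h - 3)^2*(h - 4)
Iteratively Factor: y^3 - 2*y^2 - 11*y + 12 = (y - 1)*(y^2 - y - 12) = (y - 4)*(y - 1)*(y + 3)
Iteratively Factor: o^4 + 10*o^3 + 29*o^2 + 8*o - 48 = (o + 3)*(o^3 + 7*o^2 + 8*o - 16) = (o + 3)*(o + 4)*(o^2 + 3*o - 4) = (o + 3)*(o + 4)^2*(o - 1)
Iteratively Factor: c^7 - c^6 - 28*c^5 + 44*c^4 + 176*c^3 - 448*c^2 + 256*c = (c - 1)*(c^6 - 28*c^4 + 16*c^3 + 192*c^2 - 256*c) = (c - 1)*(c + 4)*(c^5 - 4*c^4 - 12*c^3 + 64*c^2 - 64*c) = (c - 2)*(c - 1)*(c + 4)*(c^4 - 2*c^3 - 16*c^2 + 32*c) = (c - 4)*(c - 2)*(c - 1)*(c + 4)*(c^3 + 2*c^2 - 8*c) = c*(c - 4)*(c - 2)*(c - 1)*(c + 4)*(c^2 + 2*c - 8) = c*(c - 4)*(c - 2)*(c - 1)*(c + 4)^2*(c - 2)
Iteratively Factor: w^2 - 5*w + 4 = (w - 1)*(w - 4)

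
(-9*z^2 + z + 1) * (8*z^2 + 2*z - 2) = -72*z^4 - 10*z^3 + 28*z^2 - 2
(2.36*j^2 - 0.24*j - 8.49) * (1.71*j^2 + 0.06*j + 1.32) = 4.0356*j^4 - 0.2688*j^3 - 11.4171*j^2 - 0.8262*j - 11.2068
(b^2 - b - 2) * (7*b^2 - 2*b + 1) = 7*b^4 - 9*b^3 - 11*b^2 + 3*b - 2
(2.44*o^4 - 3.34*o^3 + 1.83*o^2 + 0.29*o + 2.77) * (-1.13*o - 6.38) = -2.7572*o^5 - 11.793*o^4 + 19.2413*o^3 - 12.0031*o^2 - 4.9803*o - 17.6726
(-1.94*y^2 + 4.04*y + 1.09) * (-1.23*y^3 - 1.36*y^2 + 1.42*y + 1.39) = 2.3862*y^5 - 2.3308*y^4 - 9.5899*y^3 + 1.5578*y^2 + 7.1634*y + 1.5151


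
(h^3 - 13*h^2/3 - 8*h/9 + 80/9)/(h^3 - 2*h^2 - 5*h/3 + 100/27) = 3*(h - 4)/(3*h - 5)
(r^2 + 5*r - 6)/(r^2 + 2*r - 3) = (r + 6)/(r + 3)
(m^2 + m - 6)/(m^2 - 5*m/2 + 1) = 2*(m + 3)/(2*m - 1)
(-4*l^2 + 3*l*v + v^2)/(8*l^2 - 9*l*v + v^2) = (4*l + v)/(-8*l + v)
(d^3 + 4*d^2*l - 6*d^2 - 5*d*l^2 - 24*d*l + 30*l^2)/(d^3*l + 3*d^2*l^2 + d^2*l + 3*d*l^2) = (d^3 + 4*d^2*l - 6*d^2 - 5*d*l^2 - 24*d*l + 30*l^2)/(d*l*(d^2 + 3*d*l + d + 3*l))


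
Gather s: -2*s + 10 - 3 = 7 - 2*s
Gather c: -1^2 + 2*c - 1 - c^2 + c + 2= -c^2 + 3*c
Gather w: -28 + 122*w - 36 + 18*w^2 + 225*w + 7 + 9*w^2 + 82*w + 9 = 27*w^2 + 429*w - 48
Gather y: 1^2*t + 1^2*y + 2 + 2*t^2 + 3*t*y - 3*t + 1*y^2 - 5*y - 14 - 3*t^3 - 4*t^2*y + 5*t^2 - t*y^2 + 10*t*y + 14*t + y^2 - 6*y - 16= -3*t^3 + 7*t^2 + 12*t + y^2*(2 - t) + y*(-4*t^2 + 13*t - 10) - 28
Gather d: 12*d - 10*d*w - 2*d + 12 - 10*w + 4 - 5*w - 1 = d*(10 - 10*w) - 15*w + 15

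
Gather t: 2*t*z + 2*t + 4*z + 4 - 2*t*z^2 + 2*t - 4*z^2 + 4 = t*(-2*z^2 + 2*z + 4) - 4*z^2 + 4*z + 8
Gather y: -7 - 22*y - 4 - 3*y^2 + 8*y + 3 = -3*y^2 - 14*y - 8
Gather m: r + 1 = r + 1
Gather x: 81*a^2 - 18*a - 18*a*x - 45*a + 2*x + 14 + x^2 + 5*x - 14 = 81*a^2 - 63*a + x^2 + x*(7 - 18*a)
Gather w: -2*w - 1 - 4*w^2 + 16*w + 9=-4*w^2 + 14*w + 8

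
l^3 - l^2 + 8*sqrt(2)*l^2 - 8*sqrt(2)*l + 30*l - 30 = (l - 1)*(l + 3*sqrt(2))*(l + 5*sqrt(2))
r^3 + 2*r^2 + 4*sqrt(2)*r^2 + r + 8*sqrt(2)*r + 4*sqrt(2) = (r + 1)^2*(r + 4*sqrt(2))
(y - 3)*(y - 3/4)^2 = y^3 - 9*y^2/2 + 81*y/16 - 27/16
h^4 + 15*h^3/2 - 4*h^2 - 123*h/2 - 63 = (h - 3)*(h + 3/2)*(h + 2)*(h + 7)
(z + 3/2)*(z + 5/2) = z^2 + 4*z + 15/4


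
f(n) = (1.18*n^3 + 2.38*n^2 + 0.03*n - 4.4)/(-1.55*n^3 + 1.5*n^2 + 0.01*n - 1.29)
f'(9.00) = 0.03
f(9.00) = -1.04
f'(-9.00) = 0.02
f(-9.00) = -0.54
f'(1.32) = -3.52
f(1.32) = -1.12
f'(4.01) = 0.18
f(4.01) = -1.43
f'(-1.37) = -1.25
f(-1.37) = -0.55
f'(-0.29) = -3.23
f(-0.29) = 3.75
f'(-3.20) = 0.07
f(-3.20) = -0.29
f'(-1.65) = -0.42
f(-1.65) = -0.34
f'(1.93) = -0.07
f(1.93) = -1.91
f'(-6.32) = 0.04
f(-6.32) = -0.46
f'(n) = (3.54*n^2 + 4.76*n + 0.03)/(-1.55*n^3 + 1.5*n^2 + 0.01*n - 1.29) + (4.65*n^2 - 3.0*n - 0.01)*(1.18*n^3 + 2.38*n^2 + 0.03*n - 4.4)/(-1.55*n^3 + 1.5*n^2 + 0.01*n - 1.29)^2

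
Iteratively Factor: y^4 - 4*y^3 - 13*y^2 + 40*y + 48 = (y - 4)*(y^3 - 13*y - 12) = (y - 4)*(y + 3)*(y^2 - 3*y - 4) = (y - 4)*(y + 1)*(y + 3)*(y - 4)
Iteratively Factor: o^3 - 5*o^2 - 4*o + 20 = (o - 5)*(o^2 - 4) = (o - 5)*(o - 2)*(o + 2)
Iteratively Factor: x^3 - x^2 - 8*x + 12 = (x + 3)*(x^2 - 4*x + 4) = (x - 2)*(x + 3)*(x - 2)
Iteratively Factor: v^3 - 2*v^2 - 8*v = (v)*(v^2 - 2*v - 8) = v*(v - 4)*(v + 2)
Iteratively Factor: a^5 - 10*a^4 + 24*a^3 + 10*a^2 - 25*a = (a - 1)*(a^4 - 9*a^3 + 15*a^2 + 25*a) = (a - 5)*(a - 1)*(a^3 - 4*a^2 - 5*a) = a*(a - 5)*(a - 1)*(a^2 - 4*a - 5) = a*(a - 5)*(a - 1)*(a + 1)*(a - 5)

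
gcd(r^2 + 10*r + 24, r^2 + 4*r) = r + 4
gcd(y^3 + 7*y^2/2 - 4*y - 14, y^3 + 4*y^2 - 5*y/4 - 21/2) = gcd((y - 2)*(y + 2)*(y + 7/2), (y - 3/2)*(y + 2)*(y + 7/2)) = y^2 + 11*y/2 + 7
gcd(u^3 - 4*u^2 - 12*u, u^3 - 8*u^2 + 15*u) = u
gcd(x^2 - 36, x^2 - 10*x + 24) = x - 6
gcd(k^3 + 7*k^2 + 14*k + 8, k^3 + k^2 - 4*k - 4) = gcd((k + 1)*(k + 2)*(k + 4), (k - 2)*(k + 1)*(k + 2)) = k^2 + 3*k + 2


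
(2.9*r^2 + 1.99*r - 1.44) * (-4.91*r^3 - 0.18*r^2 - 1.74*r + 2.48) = -14.239*r^5 - 10.2929*r^4 + 1.6662*r^3 + 3.9886*r^2 + 7.4408*r - 3.5712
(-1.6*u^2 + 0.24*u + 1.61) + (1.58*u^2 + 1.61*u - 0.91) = -0.02*u^2 + 1.85*u + 0.7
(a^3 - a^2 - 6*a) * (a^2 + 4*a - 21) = a^5 + 3*a^4 - 31*a^3 - 3*a^2 + 126*a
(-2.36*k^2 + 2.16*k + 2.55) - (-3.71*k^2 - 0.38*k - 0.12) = 1.35*k^2 + 2.54*k + 2.67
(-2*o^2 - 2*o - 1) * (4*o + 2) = -8*o^3 - 12*o^2 - 8*o - 2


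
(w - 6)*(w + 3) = w^2 - 3*w - 18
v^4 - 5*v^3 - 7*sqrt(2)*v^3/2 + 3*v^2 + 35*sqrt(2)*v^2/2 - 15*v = v*(v - 5)*(v - 3*sqrt(2))*(v - sqrt(2)/2)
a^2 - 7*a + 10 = (a - 5)*(a - 2)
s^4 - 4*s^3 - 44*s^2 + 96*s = s*(s - 8)*(s - 2)*(s + 6)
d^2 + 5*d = d*(d + 5)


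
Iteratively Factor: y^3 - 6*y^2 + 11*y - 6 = (y - 2)*(y^2 - 4*y + 3) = (y - 3)*(y - 2)*(y - 1)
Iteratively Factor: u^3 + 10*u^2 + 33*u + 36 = (u + 4)*(u^2 + 6*u + 9) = (u + 3)*(u + 4)*(u + 3)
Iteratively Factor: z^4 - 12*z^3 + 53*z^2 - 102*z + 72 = (z - 3)*(z^3 - 9*z^2 + 26*z - 24) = (z - 3)*(z - 2)*(z^2 - 7*z + 12) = (z - 4)*(z - 3)*(z - 2)*(z - 3)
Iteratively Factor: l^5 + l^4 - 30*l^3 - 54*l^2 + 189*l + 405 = (l + 3)*(l^4 - 2*l^3 - 24*l^2 + 18*l + 135) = (l + 3)^2*(l^3 - 5*l^2 - 9*l + 45) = (l - 5)*(l + 3)^2*(l^2 - 9) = (l - 5)*(l - 3)*(l + 3)^2*(l + 3)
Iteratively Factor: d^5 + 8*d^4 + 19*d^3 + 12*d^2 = (d + 4)*(d^4 + 4*d^3 + 3*d^2) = d*(d + 4)*(d^3 + 4*d^2 + 3*d) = d*(d + 3)*(d + 4)*(d^2 + d) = d*(d + 1)*(d + 3)*(d + 4)*(d)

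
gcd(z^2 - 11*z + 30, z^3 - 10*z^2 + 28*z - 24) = z - 6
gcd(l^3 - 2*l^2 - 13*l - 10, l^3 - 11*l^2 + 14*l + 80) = l^2 - 3*l - 10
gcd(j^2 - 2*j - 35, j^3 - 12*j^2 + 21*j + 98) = j - 7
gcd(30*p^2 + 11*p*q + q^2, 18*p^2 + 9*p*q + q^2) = 6*p + q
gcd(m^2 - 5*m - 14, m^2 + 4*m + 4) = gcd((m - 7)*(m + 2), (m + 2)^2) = m + 2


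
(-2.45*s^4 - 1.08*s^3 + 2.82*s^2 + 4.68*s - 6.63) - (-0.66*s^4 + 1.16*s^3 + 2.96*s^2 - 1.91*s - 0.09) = -1.79*s^4 - 2.24*s^3 - 0.14*s^2 + 6.59*s - 6.54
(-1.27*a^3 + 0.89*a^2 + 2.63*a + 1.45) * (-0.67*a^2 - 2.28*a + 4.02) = 0.8509*a^5 + 2.2993*a^4 - 8.8967*a^3 - 3.3901*a^2 + 7.2666*a + 5.829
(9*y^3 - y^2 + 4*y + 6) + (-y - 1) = 9*y^3 - y^2 + 3*y + 5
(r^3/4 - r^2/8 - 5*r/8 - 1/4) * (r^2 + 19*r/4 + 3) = r^5/4 + 17*r^4/16 - 15*r^3/32 - 115*r^2/32 - 49*r/16 - 3/4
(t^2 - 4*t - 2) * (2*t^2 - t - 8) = 2*t^4 - 9*t^3 - 8*t^2 + 34*t + 16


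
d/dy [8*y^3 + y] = 24*y^2 + 1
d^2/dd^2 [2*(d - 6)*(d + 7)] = 4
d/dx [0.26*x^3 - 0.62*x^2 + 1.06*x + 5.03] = 0.78*x^2 - 1.24*x + 1.06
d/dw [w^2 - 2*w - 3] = 2*w - 2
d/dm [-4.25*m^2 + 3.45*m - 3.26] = 3.45 - 8.5*m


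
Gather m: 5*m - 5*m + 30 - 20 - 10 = 0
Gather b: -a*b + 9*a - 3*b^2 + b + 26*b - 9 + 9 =9*a - 3*b^2 + b*(27 - a)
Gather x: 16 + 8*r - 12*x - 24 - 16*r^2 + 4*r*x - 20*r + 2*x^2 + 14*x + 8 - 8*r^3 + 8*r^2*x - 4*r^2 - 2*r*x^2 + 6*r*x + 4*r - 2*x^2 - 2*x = -8*r^3 - 20*r^2 - 2*r*x^2 - 8*r + x*(8*r^2 + 10*r)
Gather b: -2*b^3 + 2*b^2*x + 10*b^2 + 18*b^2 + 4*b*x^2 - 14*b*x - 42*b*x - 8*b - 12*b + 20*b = -2*b^3 + b^2*(2*x + 28) + b*(4*x^2 - 56*x)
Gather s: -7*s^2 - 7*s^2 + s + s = -14*s^2 + 2*s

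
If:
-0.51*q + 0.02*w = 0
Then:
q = 0.0392156862745098*w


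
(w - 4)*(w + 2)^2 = w^3 - 12*w - 16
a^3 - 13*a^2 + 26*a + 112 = (a - 8)*(a - 7)*(a + 2)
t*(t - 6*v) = t^2 - 6*t*v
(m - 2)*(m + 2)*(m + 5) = m^3 + 5*m^2 - 4*m - 20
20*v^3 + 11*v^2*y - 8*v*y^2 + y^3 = (-5*v + y)*(-4*v + y)*(v + y)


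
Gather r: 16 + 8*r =8*r + 16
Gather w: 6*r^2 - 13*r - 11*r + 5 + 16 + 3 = 6*r^2 - 24*r + 24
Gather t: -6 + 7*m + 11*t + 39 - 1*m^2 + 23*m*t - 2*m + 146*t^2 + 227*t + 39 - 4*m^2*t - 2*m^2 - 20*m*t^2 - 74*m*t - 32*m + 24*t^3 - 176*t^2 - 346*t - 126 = -3*m^2 - 27*m + 24*t^3 + t^2*(-20*m - 30) + t*(-4*m^2 - 51*m - 108) - 54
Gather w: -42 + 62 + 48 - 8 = 60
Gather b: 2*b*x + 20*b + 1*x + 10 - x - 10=b*(2*x + 20)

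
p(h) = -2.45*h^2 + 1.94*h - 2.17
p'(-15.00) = 75.44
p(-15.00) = -582.52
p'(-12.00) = 60.74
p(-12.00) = -378.25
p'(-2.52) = 14.29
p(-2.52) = -22.62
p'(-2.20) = 12.72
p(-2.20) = -18.30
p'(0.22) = 0.86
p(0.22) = -1.86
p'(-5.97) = 31.19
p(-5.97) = -101.07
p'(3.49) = -15.16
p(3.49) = -25.24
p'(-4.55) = 24.24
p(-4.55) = -61.72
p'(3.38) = -14.62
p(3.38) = -23.60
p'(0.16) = 1.16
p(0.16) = -1.92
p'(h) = 1.94 - 4.9*h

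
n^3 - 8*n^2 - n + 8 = (n - 8)*(n - 1)*(n + 1)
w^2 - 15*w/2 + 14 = (w - 4)*(w - 7/2)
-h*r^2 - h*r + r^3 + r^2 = r*(-h + r)*(r + 1)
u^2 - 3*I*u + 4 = (u - 4*I)*(u + I)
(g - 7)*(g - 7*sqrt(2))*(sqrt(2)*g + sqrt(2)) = sqrt(2)*g^3 - 14*g^2 - 6*sqrt(2)*g^2 - 7*sqrt(2)*g + 84*g + 98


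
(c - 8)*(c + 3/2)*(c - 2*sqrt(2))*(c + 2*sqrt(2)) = c^4 - 13*c^3/2 - 20*c^2 + 52*c + 96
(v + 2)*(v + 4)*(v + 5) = v^3 + 11*v^2 + 38*v + 40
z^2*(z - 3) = z^3 - 3*z^2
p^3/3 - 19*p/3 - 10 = (p/3 + 1)*(p - 5)*(p + 2)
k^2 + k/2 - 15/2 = (k - 5/2)*(k + 3)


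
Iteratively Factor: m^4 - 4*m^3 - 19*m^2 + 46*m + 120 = (m + 3)*(m^3 - 7*m^2 + 2*m + 40) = (m + 2)*(m + 3)*(m^2 - 9*m + 20) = (m - 4)*(m + 2)*(m + 3)*(m - 5)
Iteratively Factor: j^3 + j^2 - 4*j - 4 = (j - 2)*(j^2 + 3*j + 2) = (j - 2)*(j + 2)*(j + 1)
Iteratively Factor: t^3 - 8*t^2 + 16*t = (t)*(t^2 - 8*t + 16) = t*(t - 4)*(t - 4)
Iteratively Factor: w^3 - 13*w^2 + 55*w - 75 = (w - 3)*(w^2 - 10*w + 25) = (w - 5)*(w - 3)*(w - 5)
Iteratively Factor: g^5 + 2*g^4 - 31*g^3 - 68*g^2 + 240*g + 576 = (g + 3)*(g^4 - g^3 - 28*g^2 + 16*g + 192) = (g + 3)^2*(g^3 - 4*g^2 - 16*g + 64) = (g + 3)^2*(g + 4)*(g^2 - 8*g + 16) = (g - 4)*(g + 3)^2*(g + 4)*(g - 4)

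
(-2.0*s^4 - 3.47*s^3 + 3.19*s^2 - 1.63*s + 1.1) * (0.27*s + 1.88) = -0.54*s^5 - 4.6969*s^4 - 5.6623*s^3 + 5.5571*s^2 - 2.7674*s + 2.068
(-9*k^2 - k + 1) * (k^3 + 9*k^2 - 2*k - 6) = -9*k^5 - 82*k^4 + 10*k^3 + 65*k^2 + 4*k - 6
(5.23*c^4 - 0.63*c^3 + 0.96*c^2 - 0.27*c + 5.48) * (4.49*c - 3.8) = 23.4827*c^5 - 22.7027*c^4 + 6.7044*c^3 - 4.8603*c^2 + 25.6312*c - 20.824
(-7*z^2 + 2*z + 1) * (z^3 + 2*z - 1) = -7*z^5 + 2*z^4 - 13*z^3 + 11*z^2 - 1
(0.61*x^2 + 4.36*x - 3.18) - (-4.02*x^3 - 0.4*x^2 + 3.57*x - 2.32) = 4.02*x^3 + 1.01*x^2 + 0.79*x - 0.86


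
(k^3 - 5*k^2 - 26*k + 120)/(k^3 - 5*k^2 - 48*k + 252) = (k^2 + k - 20)/(k^2 + k - 42)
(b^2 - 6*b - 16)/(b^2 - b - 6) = (b - 8)/(b - 3)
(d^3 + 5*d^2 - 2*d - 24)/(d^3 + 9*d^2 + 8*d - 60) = (d^2 + 7*d + 12)/(d^2 + 11*d + 30)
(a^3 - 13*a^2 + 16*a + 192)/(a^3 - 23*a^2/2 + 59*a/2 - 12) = 2*(a^2 - 5*a - 24)/(2*a^2 - 7*a + 3)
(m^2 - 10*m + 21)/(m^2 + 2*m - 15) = (m - 7)/(m + 5)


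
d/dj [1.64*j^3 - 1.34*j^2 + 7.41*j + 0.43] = 4.92*j^2 - 2.68*j + 7.41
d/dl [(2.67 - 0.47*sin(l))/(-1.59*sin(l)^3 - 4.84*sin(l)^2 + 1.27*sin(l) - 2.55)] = (-1.4946*sin(l)^3 + 10.4611*sin(l)^2 + 25.8456*sin(l) - 2.1924)*cos(l)/(2.5281*sin(l)^6 + 15.3912*sin(l)^5 + 19.387*sin(l)^4 - 4.1846*sin(l)^3 + 26.2969*sin(l)^2 - 6.477*sin(l) + 6.5025)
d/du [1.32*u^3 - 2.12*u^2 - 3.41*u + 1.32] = 3.96*u^2 - 4.24*u - 3.41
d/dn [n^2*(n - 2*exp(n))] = n*(-2*n*exp(n) + 3*n - 4*exp(n))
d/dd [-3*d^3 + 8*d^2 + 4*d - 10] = -9*d^2 + 16*d + 4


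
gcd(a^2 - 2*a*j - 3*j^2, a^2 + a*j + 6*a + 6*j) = a + j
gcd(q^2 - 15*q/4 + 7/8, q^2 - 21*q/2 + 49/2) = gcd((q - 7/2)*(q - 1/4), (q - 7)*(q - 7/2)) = q - 7/2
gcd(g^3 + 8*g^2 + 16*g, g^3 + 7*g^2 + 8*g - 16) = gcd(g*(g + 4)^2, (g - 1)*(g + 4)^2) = g^2 + 8*g + 16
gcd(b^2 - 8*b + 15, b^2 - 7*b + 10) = b - 5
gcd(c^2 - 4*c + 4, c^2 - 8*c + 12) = c - 2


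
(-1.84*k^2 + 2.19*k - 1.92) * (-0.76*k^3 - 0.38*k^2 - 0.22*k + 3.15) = 1.3984*k^5 - 0.9652*k^4 + 1.0318*k^3 - 5.5482*k^2 + 7.3209*k - 6.048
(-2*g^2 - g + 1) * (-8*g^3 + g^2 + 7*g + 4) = 16*g^5 + 6*g^4 - 23*g^3 - 14*g^2 + 3*g + 4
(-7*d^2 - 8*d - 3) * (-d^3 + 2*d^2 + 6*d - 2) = 7*d^5 - 6*d^4 - 55*d^3 - 40*d^2 - 2*d + 6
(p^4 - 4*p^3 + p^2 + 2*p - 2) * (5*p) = 5*p^5 - 20*p^4 + 5*p^3 + 10*p^2 - 10*p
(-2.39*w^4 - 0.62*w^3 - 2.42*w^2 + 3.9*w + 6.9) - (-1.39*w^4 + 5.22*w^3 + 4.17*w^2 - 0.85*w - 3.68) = -1.0*w^4 - 5.84*w^3 - 6.59*w^2 + 4.75*w + 10.58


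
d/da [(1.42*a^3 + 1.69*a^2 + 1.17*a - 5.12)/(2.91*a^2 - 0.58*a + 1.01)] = (4.1322*a^4 - 1.6472*a^3 - 0.0823*a^2 + 33.2122*a - 1.7879)/(8.4681*a^4 - 3.3756*a^3 + 6.2146*a^2 - 1.1716*a + 1.0201)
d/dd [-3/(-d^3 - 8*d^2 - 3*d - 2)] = 3*(-3*d^2 - 16*d - 3)/(d^3 + 8*d^2 + 3*d + 2)^2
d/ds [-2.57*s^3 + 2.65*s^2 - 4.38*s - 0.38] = -7.71*s^2 + 5.3*s - 4.38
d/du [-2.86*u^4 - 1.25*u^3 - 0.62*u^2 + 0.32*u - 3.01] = -11.44*u^3 - 3.75*u^2 - 1.24*u + 0.32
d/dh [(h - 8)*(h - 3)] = 2*h - 11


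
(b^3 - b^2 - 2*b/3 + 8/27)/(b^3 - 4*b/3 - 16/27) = (3*b - 1)/(3*b + 2)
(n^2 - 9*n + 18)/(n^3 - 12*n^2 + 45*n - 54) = 1/(n - 3)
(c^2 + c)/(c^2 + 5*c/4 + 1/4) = 4*c/(4*c + 1)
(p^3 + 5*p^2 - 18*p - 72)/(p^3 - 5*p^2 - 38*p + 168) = (p + 3)/(p - 7)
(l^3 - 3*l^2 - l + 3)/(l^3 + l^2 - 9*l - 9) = (l - 1)/(l + 3)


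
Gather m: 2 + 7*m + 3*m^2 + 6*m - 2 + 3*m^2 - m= 6*m^2 + 12*m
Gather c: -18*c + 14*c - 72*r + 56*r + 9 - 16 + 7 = -4*c - 16*r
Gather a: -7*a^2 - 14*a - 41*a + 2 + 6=-7*a^2 - 55*a + 8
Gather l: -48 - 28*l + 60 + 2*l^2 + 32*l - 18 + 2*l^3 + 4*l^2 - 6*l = 2*l^3 + 6*l^2 - 2*l - 6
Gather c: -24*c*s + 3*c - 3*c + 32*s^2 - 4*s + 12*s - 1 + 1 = -24*c*s + 32*s^2 + 8*s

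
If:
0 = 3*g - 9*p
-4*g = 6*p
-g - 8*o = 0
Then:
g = 0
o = 0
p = 0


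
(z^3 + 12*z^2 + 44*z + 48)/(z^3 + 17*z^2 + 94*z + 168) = (z + 2)/(z + 7)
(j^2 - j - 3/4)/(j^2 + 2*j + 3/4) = (2*j - 3)/(2*j + 3)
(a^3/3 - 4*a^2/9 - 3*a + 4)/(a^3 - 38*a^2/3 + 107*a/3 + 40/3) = (3*a^3 - 4*a^2 - 27*a + 36)/(3*(3*a^3 - 38*a^2 + 107*a + 40))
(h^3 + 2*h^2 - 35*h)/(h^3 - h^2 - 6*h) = (-h^2 - 2*h + 35)/(-h^2 + h + 6)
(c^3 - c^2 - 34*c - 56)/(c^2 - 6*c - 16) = (c^2 - 3*c - 28)/(c - 8)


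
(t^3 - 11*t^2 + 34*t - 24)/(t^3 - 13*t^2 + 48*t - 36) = (t - 4)/(t - 6)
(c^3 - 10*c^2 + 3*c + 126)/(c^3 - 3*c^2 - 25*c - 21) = (c - 6)/(c + 1)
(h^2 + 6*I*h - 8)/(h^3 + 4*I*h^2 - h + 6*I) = (h + 4*I)/(h^2 + 2*I*h + 3)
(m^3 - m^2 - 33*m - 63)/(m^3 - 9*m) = (m^2 - 4*m - 21)/(m*(m - 3))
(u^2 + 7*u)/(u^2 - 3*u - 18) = u*(u + 7)/(u^2 - 3*u - 18)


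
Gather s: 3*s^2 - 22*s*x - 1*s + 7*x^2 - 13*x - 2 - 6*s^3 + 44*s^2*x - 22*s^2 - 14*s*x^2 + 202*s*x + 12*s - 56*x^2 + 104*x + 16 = -6*s^3 + s^2*(44*x - 19) + s*(-14*x^2 + 180*x + 11) - 49*x^2 + 91*x + 14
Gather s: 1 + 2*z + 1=2*z + 2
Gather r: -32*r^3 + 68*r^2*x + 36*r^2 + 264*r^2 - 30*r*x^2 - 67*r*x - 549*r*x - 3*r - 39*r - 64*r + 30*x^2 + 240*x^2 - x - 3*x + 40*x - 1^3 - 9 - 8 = -32*r^3 + r^2*(68*x + 300) + r*(-30*x^2 - 616*x - 106) + 270*x^2 + 36*x - 18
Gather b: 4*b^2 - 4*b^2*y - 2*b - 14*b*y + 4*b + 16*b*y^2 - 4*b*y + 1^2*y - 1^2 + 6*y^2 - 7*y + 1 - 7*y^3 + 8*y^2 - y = b^2*(4 - 4*y) + b*(16*y^2 - 18*y + 2) - 7*y^3 + 14*y^2 - 7*y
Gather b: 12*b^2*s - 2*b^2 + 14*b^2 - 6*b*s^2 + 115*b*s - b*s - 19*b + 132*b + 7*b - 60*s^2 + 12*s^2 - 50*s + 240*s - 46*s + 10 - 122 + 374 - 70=b^2*(12*s + 12) + b*(-6*s^2 + 114*s + 120) - 48*s^2 + 144*s + 192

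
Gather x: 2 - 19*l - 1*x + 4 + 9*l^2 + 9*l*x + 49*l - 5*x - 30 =9*l^2 + 30*l + x*(9*l - 6) - 24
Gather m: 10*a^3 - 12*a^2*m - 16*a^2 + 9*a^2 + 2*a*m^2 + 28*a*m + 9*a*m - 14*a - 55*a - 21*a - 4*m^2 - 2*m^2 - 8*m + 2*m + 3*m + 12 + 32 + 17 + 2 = 10*a^3 - 7*a^2 - 90*a + m^2*(2*a - 6) + m*(-12*a^2 + 37*a - 3) + 63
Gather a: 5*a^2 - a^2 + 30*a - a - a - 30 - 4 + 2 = 4*a^2 + 28*a - 32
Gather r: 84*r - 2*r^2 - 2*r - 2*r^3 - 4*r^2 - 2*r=-2*r^3 - 6*r^2 + 80*r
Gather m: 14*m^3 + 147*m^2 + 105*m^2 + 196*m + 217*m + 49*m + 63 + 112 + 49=14*m^3 + 252*m^2 + 462*m + 224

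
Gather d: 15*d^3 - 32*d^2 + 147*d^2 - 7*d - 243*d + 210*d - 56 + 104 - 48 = 15*d^3 + 115*d^2 - 40*d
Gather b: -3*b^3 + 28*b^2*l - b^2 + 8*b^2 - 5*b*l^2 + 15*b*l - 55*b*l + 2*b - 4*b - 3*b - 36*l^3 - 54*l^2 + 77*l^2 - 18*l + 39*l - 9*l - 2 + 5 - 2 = -3*b^3 + b^2*(28*l + 7) + b*(-5*l^2 - 40*l - 5) - 36*l^3 + 23*l^2 + 12*l + 1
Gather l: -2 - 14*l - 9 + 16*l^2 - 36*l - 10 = 16*l^2 - 50*l - 21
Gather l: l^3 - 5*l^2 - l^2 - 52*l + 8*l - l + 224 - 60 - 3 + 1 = l^3 - 6*l^2 - 45*l + 162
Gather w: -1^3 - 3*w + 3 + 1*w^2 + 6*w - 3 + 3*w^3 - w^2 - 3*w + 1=3*w^3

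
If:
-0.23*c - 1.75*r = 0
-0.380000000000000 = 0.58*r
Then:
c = 4.99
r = -0.66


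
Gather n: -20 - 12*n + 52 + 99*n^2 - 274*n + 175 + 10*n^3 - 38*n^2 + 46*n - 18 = 10*n^3 + 61*n^2 - 240*n + 189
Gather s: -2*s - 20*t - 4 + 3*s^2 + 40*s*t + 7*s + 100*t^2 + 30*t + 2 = 3*s^2 + s*(40*t + 5) + 100*t^2 + 10*t - 2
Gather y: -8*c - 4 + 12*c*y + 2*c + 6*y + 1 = -6*c + y*(12*c + 6) - 3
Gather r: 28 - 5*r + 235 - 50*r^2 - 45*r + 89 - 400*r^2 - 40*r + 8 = -450*r^2 - 90*r + 360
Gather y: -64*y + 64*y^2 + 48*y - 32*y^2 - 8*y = 32*y^2 - 24*y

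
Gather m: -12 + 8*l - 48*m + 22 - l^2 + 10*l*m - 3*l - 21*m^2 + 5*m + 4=-l^2 + 5*l - 21*m^2 + m*(10*l - 43) + 14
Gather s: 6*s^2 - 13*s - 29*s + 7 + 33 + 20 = 6*s^2 - 42*s + 60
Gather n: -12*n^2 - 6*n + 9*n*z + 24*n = -12*n^2 + n*(9*z + 18)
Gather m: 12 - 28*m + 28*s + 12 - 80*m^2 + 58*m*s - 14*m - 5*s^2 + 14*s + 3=-80*m^2 + m*(58*s - 42) - 5*s^2 + 42*s + 27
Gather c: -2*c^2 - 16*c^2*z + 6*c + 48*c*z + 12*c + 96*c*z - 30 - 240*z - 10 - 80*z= c^2*(-16*z - 2) + c*(144*z + 18) - 320*z - 40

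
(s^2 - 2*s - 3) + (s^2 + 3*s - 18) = 2*s^2 + s - 21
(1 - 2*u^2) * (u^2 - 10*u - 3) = -2*u^4 + 20*u^3 + 7*u^2 - 10*u - 3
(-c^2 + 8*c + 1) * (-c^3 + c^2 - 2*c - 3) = c^5 - 9*c^4 + 9*c^3 - 12*c^2 - 26*c - 3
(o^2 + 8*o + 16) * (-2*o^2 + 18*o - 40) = -2*o^4 + 2*o^3 + 72*o^2 - 32*o - 640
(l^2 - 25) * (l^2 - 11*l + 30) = l^4 - 11*l^3 + 5*l^2 + 275*l - 750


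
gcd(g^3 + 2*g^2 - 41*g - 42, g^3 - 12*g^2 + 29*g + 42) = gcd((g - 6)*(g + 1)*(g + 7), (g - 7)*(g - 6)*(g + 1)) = g^2 - 5*g - 6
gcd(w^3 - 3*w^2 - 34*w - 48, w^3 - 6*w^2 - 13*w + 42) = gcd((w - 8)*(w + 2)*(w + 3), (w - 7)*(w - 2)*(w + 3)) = w + 3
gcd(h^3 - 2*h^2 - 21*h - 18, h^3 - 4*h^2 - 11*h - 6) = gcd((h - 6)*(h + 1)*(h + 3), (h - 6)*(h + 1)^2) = h^2 - 5*h - 6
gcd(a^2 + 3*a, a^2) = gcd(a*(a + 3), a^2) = a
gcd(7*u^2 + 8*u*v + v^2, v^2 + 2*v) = 1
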